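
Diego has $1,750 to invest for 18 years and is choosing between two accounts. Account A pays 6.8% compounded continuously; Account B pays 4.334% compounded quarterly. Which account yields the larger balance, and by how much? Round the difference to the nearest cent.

Account A, by $2,149.29

A: e^(0.068·18) = e^1.224 ≈ 3.400763618, so 1,750 × 3.400763618 ≈ 5,951.3363.
B: (1 + 0.010835)^72 ≈ 2.172598642, so 1,750 × 2.172598642 ≈ 3,802.0476.
Difference ≈ 2,149.2887 in favor of A.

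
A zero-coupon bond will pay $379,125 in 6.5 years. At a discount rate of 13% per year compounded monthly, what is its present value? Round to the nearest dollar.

$163,598

Growth factor = (1 + 0.13/12)^78 ≈ 2.31742280222.
P = 379,125/2.31742280222 ≈ 163,597.6826.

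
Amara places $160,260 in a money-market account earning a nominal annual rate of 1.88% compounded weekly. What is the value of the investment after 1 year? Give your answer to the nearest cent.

Periodic rate = 1.88%/52 = 0.000361538; periods = 52·1 = 52.
A = 160,260·(1 + 0.0188/52)^52 ≈ 160,260·1.01897437055 ≈ 163,300.8326.

$163,300.83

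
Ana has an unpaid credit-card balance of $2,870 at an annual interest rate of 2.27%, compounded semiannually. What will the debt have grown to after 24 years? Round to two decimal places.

$4,933.47

Periodic rate = 2.27%/2 = 0.01135; periods = 2·24 = 48.
A = 2,870·(1 + 0.01135)^48 ≈ 2,870·1.718980628 ≈ 4,933.4744.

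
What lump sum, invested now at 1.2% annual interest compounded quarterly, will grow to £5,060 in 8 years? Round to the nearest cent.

Growth factor = (1 + 0.003)^32 ≈ 1.100600882.
P = 5,060/1.100600882 ≈ 4,597.4886.

£4,597.49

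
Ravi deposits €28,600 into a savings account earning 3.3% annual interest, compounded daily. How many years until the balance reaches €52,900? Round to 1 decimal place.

(1 + 0.000090411)^(365t) = 52,900/28,600 = 1.8497.
365t·ln(1 + 0.000090411) = ln(1.8497); 365t = 0.615/9.04069e-05 ≈ 6802.5428.
t ≈ 18.6371 years.

18.6 years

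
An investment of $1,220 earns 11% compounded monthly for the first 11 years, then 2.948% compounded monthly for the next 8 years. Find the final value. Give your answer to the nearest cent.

Phase 1: 1,220·(1 + 0.11/12)^132 ≈ 4,068.7616.
Phase 2: 4,068.7616·(1 + 0.02948/12)^96 ≈ 5,149.4477.

$5,149.45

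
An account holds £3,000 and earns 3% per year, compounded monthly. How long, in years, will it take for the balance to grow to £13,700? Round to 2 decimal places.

(1 + 0.0025)^(12t) = 13,700/3,000 = 4.5667.
12t·ln(1 + 0.0025) = ln(4.5667); 12t = 1.5188/0.00249688 ≈ 608.2725.
t ≈ 50.6894 years.

50.69 years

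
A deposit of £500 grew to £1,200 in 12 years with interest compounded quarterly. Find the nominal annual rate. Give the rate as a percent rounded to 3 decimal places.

The 48-period growth factor is 1,200/500 = 2.4.
r/4 = 2.4^(1/48) − 1 ≈ 0.0184063, so r ≈ 4·0.0184063 = 7.36251%.

7.363%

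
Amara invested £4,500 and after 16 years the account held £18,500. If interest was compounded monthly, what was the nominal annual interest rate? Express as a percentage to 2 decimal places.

8.87%

(1 + r/12)^192 = 18,500/4,500 = 4.11111.
1 + r/12 = 4.11111^(1/192) ≈ 1.00739, so r/12 ≈ 0.00739016.
r ≈ 12·0.00739016 = 8.86819%.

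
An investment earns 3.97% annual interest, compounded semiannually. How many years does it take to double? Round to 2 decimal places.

17.63 years

(1 + 0.01985)^(2t) = 2.
2t = ln 2 / ln(1 + 0.01985) ≈ 0.69315/0.0196556 ≈ 35.2647.
t ≈ 17.6323.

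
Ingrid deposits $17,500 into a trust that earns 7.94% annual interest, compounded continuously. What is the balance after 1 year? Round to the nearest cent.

$18,946.15

A = P·e^(rt) = 17,500·e^(0.0794·1) = 17,500·e^0.0794.
e^0.0794 ≈ 1.0826372904, so A ≈ 18,946.1526.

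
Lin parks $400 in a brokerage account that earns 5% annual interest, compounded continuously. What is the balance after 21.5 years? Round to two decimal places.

$1,172.00

A = P·e^(rt) = 400·e^(0.05·21.5) = 400·e^1.075.
e^1.075 ≈ 2.929992901, so A ≈ 1,171.9972.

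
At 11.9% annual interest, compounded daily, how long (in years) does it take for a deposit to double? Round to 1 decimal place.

5.8 years

(1 + 0.000326027)^(365t) = 2.
365t = ln 2 / ln(1 + 0.000326027) ≈ 0.69315/0.000325974 ≈ 2126.3862.
t ≈ 5.8257.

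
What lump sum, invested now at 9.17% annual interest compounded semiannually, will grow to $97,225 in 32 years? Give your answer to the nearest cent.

Growth factor = (1 + 0.04585)^64 ≈ 17.621450225.
P = 97,225/17.621450225 ≈ 5,517.4233.

$5,517.42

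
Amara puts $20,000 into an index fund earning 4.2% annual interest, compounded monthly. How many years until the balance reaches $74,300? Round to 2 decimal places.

31.30 years

(1 + 0.0035)^(12t) = 74,300/20,000 = 3.715.
12t·ln(1 + 0.0035) = ln(3.715); 12t = 1.3124/0.00349389 ≈ 375.6211.
t ≈ 31.3018 years.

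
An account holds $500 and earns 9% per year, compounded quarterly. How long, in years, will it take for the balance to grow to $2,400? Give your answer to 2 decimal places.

(1 + 0.0225)^(4t) = 2,400/500 = 4.8.
4t·ln(1 + 0.0225) = ln(4.8); 4t = 1.5686/0.0222506 ≈ 70.4977.
t ≈ 17.6244 years.

17.62 years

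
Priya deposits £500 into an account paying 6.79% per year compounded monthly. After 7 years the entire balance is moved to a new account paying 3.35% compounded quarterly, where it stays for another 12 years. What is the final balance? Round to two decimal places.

£1,198.58

Phase 1: 500·(1 + 0.0679/12)^84 ≈ 803.1716.
Phase 2: 803.1716·(1 + 0.008375)^48 ≈ 1,198.5819.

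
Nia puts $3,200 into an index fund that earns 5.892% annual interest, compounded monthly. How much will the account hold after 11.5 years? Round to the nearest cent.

Growth factor = (1 + 0.00491)^138 ≈ 1.965844583.
A ≈ 3,200 × 1.965844583 ≈ 6,290.7027.

$6,290.70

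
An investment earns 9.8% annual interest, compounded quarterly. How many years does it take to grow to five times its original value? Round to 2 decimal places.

(1 + 0.0245)^(4t) = 5.
4t = ln 5 / ln(1 + 0.0245) ≈ 1.6094/0.0242047 ≈ 66.4928.
t ≈ 16.6232.

16.62 years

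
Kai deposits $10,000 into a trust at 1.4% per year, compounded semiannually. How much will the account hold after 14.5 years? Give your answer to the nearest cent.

$12,242.06

Growth factor = (1 + 0.007)^29 ≈ 1.2242064013.
A ≈ 10,000 × 1.2242064013 ≈ 12,242.0640.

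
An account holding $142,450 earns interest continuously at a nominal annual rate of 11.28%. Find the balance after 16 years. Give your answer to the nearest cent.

$865,918.73

A = P·e^(rt) = 142,450·e^(0.1128·16) = 142,450·e^1.8048.
e^1.8048 ≈ 6.07875557582, so A ≈ 865,918.7318.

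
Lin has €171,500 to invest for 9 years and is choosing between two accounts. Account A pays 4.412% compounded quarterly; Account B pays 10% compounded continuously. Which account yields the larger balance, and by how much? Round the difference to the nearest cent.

Account B, by €167,273.95

A: (1 + 0.01103)^36 ≈ 1.48424477637, so 171,500 × 1.48424477637 ≈ 254,547.9791.
B: e^(0.1·9) = e^0.9 ≈ 2.45960311116, so 171,500 × 2.45960311116 ≈ 421,821.9336.
Difference ≈ 167,273.9544 in favor of B.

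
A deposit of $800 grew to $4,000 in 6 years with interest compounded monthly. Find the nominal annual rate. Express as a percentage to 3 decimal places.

27.126%

The 72-period growth factor is 4,000/800 = 5.
r/12 = 5^(1/72) − 1 ≈ 0.022605, so r ≈ 12·0.022605 = 27.12601%.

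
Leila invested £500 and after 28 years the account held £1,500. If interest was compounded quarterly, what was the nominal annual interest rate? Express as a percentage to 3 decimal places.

3.943%

The 112-period growth factor is 1,500/500 = 3.
r/4 = 3^(1/112) − 1 ≈ 0.0098573, so r ≈ 4·0.0098573 = 3.94292%.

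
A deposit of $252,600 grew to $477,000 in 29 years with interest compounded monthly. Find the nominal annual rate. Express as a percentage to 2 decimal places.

2.19%

(1 + r/12)^348 = 477,000/252,600 = 1.88836.
1 + r/12 = 1.88836^(1/348) ≈ 1.001828, so r/12 ≈ 0.00182842.
r ≈ 12·0.00182842 = 2.19410%.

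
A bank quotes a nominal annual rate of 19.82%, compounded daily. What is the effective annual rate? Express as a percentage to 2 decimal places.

21.91%

One year is 365 periods at 0.000543014 each: (1 + 0.000543014)^365 ≈ 1.219141.
EAR = 1.219141 − 1 ≈ 21.91406%.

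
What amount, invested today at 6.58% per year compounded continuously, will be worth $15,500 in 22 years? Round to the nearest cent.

$3,644.58

P = A·e^(−rt) = 15,500·e^(−1.4476).
e^(−1.4476) ≈ 0.23513393289, so P ≈ 3,644.5760.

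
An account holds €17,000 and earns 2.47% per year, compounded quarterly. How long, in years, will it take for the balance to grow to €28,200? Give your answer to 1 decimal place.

(1 + 0.006175)^(4t) = 28,200/17,000 = 1.6588.
4t·ln(1 + 0.006175) = ln(1.6588); 4t = 0.50611/0.00615601 ≈ 82.2137.
t ≈ 20.5534 years.

20.6 years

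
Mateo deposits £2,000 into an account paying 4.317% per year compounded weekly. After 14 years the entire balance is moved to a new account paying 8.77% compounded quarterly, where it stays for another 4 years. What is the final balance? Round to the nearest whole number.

£5,177

Phase 1: 2,000·(1 + 0.04317/52)^728 ≈ 3,659.3167.
Phase 2: 3,659.3167·(1 + 0.021925)^16 ≈ 5,177.3125.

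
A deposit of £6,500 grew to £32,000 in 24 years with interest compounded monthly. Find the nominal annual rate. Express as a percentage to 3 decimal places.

(1 + r/12)^288 = 32,000/6,500 = 4.92308.
1 + r/12 = 4.92308^(1/288) ≈ 1.00555, so r/12 ≈ 0.00554984.
r ≈ 12·0.00554984 = 6.65980%.

6.660%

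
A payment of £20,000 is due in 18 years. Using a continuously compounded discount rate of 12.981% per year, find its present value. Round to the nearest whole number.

£1,933

P = A·e^(−rt) = 20,000·e^(−2.33658).
e^(−2.33658) ≈ 0.096657642739, so P ≈ 1,933.1529.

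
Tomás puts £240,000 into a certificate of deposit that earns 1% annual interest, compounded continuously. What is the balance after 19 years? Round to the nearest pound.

A = P·e^(rt) = 240,000·e^(0.01·19) = 240,000·e^0.19.
e^0.19 ≈ 1.20924959766, so A ≈ 290,219.9034.

£290,220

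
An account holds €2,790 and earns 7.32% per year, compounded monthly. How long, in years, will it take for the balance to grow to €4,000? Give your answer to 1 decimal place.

(1 + 0.0061)^(12t) = 4,000/2,790 = 1.4337.
12t·ln(1 + 0.0061) = ln(1.4337); 12t = 0.36025/0.00608147 ≈ 59.2378.
t ≈ 4.9365 years.

4.9 years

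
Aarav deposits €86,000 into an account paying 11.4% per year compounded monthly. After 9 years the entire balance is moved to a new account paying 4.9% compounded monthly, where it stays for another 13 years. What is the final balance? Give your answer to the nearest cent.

€450,882.80

Phase 1: 86,000·(1 + 0.0095)^108 ≈ 238,770.8830.
Phase 2: 238,770.8830·(1 + 0.049/12)^156 ≈ 450,882.7967.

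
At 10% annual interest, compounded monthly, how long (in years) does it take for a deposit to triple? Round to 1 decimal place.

(1 + 0.00833333)^(12t) = 3.
12t = ln 3 / ln(1 + 0.00833333) ≈ 1.0986/0.0082988 ≈ 132.3820.
t ≈ 11.0318.

11.0 years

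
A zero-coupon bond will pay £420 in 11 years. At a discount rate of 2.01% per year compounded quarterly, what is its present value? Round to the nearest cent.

Growth factor = (1 + 0.005025)^44 ≈ 1.2467577.
P = 420/1.2467577 ≈ 336.8738.

£336.87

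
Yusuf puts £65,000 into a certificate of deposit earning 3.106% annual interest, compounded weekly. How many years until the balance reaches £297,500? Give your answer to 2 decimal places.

48.99 years

(1 + 0.000597308)^(52t) = 297,500/65,000 = 4.5769.
52t·ln(1 + 0.000597308) = ln(4.5769); 52t = 1.521/0.000597129 ≈ 2547.2318.
t ≈ 48.9852 years.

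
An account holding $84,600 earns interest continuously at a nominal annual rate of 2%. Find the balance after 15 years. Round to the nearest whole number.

A = P·e^(rt) = 84,600·e^(0.02·15) = 84,600·e^0.3.
e^0.3 ≈ 1.34985880758, so A ≈ 114,198.0551.

$114,198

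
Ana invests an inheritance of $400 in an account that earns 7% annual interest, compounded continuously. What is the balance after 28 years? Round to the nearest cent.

A = P·e^(rt) = 400·e^(0.07·28) = 400·e^1.96.
e^1.96 ≈ 7.099327065, so A ≈ 2,839.7308.

$2,839.73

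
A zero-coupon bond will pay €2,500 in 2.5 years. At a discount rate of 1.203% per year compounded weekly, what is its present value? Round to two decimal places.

Periodic rate = 1.203%/52 = 0.000231346; 130 periods.
P = 2,500/(1 + 0.01203/52)^130 ≈ 2,500/1.030528236 ≈ 2,425.9403.

€2,425.94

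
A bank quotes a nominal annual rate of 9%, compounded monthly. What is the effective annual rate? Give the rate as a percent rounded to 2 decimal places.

9.38%

One year is 12 periods at 0.0075 each: (1 + 0.0075)^12 ≈ 1.093807.
EAR = 1.093807 − 1 ≈ 9.38069%.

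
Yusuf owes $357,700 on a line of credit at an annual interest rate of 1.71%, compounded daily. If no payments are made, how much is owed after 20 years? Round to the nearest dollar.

$503,552

Periodic rate = 1.71%/365 = 0.0000468493; periods = 365·20 = 7300.
A = 357,700·(1 + 0.0171/365)^7300 ≈ 357,700·1.40774902002 ≈ 503,551.8245.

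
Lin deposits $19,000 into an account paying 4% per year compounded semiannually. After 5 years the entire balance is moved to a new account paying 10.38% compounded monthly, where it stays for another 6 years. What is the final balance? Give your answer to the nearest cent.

$43,059.68

After 5 years at 4%: 19,000 × 1.21899442 ≈ 23,160.8940.
Then 6 years at 10.38%: 23,160.8940 × 1.859154516 ≈ 43,059.6806.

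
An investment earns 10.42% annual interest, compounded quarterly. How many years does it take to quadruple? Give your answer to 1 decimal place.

13.5 years

(1 + 0.02605)^(4t) = 4.
4t = ln 4 / ln(1 + 0.02605) ≈ 1.3863/0.0257165 ≈ 53.9069.
t ≈ 13.4767.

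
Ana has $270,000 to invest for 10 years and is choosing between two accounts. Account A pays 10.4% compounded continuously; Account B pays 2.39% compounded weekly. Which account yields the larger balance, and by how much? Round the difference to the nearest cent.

Account A, by $421,013.22

Account A growth factor: e^(0.104·10) = e^1.04 ≈ 2.82921701435; balance ≈ 763,888.5939.
Account B growth factor: (1 + 0.0239/52)^520 ≈ 1.26990880751; balance ≈ 342,875.3780.
Account A is larger by 421,013.2158.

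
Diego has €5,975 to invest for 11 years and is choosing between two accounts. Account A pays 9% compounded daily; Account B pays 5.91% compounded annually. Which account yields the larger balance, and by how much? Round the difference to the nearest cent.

Account A growth factor: (1 + 0.09/365)^4015 ≈ 2.6909060683; balance ≈ 16,078.1638.
Account B growth factor: (1 + 0.0591)^11 ≈ 1.880644241; balance ≈ 11,236.8493.
Account A is larger by 4,841.3144.

Account A, by €4,841.31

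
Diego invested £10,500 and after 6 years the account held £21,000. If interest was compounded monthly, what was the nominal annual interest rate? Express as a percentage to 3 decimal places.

11.608%

(1 + r/12)^72 = 21,000/10,500 = 2.
1 + r/12 = 2^(1/72) ≈ 1.009674, so r/12 ≈ 0.00967353.
r ≈ 12·0.00967353 = 11.60824%.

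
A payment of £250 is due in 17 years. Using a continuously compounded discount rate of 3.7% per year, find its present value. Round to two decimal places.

P = A·e^(−rt) = 250·e^(−0.629).
e^(−0.629) ≈ 0.533124659, so P ≈ 133.2812.

£133.28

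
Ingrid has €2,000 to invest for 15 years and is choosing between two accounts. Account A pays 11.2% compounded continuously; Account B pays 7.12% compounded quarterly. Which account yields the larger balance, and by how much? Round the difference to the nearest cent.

Account A growth factor: e^(0.112·15) = e^1.68 ≈ 5.3655559711; balance ≈ 10,731.1119.
Account B growth factor: (1 + 0.0178)^60 ≈ 2.882350509; balance ≈ 5,764.7010.
Account A is larger by 4,966.4109.

Account A, by €4,966.41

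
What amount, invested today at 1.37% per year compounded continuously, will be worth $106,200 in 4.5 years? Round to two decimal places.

$99,850.50

P = A·e^(−rt) = 106,200·e^(−0.06165).
e^(−0.06165) ≈ 0.940211903376, so P ≈ 99,850.5041.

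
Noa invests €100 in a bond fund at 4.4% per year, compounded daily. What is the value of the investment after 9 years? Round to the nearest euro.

Periodic rate = 4.4%/365 = 0.000120548; periods = 365·9 = 3285.
A = 100·(1 + 0.044/365)^3285 ≈ 100·1.48583386 ≈ 148.5834.

€149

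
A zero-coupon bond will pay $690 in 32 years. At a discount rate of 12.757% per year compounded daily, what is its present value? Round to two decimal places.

$11.65

Growth factor = (1 + 0.12757/365)^11680 ≈ 59.235841.
P = 690/59.235841 ≈ 11.6484.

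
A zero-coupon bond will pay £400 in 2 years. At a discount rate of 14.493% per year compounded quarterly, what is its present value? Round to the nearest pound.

£301

Growth factor = (1 + 0.0362325)^8 ≈ 1.32940612.
P = 400/1.32940612 ≈ 300.8862.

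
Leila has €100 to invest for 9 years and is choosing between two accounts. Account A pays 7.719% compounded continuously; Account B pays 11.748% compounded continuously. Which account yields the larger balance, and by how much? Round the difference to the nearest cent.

Account A growth factor: e^(0.07719·9) = e^0.69471 ≈ 2.00312808; balance ≈ 200.3128.
Account B growth factor: e^(0.11748·9) = e^1.05732 ≈ 2.87864587; balance ≈ 287.8646.
Account B is larger by 87.5518.

Account B, by €87.55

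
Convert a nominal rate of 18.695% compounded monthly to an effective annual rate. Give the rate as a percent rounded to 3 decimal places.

20.383%

One year is 12 periods at 0.0155792 each: (1 + 0.0155792)^12 ≈ 1.203831.
EAR = 1.203831 − 1 ≈ 20.38307%.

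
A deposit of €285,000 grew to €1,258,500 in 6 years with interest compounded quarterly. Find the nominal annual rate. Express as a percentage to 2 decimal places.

25.54%

The 24-period growth factor is 1,258,500/285,000 = 4.41579.
r/4 = 4.41579^(1/24) − 1 ≈ 0.0638376, so r ≈ 4·0.0638376 = 25.53505%.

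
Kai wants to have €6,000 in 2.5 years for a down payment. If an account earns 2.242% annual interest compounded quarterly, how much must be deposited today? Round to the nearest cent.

Growth factor = (1 + 0.005605)^10 ≈ 1.05748506.
P = 6,000/1.05748506 ≈ 5,673.8390.

€5,673.84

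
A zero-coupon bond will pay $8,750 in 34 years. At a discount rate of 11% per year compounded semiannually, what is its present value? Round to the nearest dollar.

Periodic rate = 11%/2 = 0.055; 68 periods.
P = 8,750/(1 + 0.055)^68 ≈ 8,750/38.12126074 ≈ 229.5307.

$230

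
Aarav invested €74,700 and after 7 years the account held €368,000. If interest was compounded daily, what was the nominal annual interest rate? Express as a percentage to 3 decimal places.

22.787%

The 2555-period growth factor is 368,000/74,700 = 4.92637.
r/365 = 4.92637^(1/2555) − 1 ≈ 0.000624306, so r ≈ 365·0.000624306 = 22.78715%.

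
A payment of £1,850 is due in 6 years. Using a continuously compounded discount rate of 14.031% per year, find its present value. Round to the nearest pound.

P = A·e^(−rt) = 1,850·e^(−0.84186).
e^(−0.84186) ≈ 0.4309082882, so P ≈ 797.1803.

£797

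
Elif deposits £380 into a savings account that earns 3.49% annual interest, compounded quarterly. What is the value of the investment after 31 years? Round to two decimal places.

£1,115.86

Periodic rate = 3.49%/4 = 0.008725; periods = 4·31 = 124.
A = 380·(1 + 0.008725)^124 ≈ 380·2.936467964 ≈ 1,115.8578.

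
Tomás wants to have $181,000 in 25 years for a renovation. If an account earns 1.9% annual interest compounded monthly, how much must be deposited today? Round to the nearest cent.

$112,603.49

Growth factor = (1 + 0.019/12)^300 ≈ 1.6074102681.
P = 181,000/1.6074102681 ≈ 112,603.4862.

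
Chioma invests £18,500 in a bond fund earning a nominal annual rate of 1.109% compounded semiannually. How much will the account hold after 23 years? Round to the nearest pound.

£23,858

Growth factor = (1 + 0.005545)^46 ≈ 1.2896429819.
A ≈ 18,500 × 1.2896429819 ≈ 23,858.3952.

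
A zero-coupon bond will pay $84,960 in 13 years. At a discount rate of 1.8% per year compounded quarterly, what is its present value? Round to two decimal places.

Periodic rate = 1.8%/4 = 0.0045; 52 periods.
P = 84,960/(1 + 0.0045)^52 ≈ 84,960/1.2629813467 ≈ 67,269.4021.

$67,269.40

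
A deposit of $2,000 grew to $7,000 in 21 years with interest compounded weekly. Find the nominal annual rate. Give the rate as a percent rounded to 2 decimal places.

5.97%

The 1092-period growth factor is 7,000/2,000 = 3.5.
r/52 = 3.5^(1/1092) − 1 ≈ 0.00114788, so r ≈ 52·0.00114788 = 5.96896%.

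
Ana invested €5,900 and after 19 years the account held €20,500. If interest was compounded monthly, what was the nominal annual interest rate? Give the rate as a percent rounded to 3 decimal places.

(1 + r/12)^228 = 20,500/5,900 = 3.47458.
1 + r/12 = 3.47458^(1/228) ≈ 1.005478, so r/12 ≈ 0.00547755.
r ≈ 12·0.00547755 = 6.57306%.

6.573%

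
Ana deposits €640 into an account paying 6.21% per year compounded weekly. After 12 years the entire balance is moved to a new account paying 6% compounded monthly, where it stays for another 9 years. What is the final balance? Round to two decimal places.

Phase 1: 640·(1 + 0.0621/52)^624 ≈ 1,347.7928.
Phase 2: 1,347.7928·(1 + 0.005)^108 ≈ 2,309.7118.

€2,309.71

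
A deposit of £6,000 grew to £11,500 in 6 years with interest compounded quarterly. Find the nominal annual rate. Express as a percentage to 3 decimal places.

10.991%

The 24-period growth factor is 11,500/6,000 = 1.91667.
r/4 = 1.91667^(1/24) − 1 ≈ 0.0274786, so r ≈ 4·0.0274786 = 10.99143%.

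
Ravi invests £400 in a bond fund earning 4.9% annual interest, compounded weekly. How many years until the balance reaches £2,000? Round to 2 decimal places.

32.86 years

We need (1 + 0.000942308)^(52t) = 5, so 52t = ln 5 / ln 1.000942 ≈ 1708.7795.
t ≈ 1708.7795/52 = 32.8611 years.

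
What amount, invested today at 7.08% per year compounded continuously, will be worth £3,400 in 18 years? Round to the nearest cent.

£950.64

P = A·e^(−rt) = 3,400·e^(−1.2744).
e^(−1.2744) ≈ 0.2795986771, so P ≈ 950.6355.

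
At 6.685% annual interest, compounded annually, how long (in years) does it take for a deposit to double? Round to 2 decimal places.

10.71 years

(1 + 0.06685)^t = 2.
t = ln 2 / ln(1 + 0.06685) ≈ 0.69315/0.0647104 ≈ 10.7115.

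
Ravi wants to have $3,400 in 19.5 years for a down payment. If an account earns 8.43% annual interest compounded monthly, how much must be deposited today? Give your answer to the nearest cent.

$660.78

Periodic rate = 8.43%/12 = 0.007025; 234 periods.
P = 3,400/(1 + 0.007025)^234 ≈ 3,400/5.145398792 ≈ 660.7845.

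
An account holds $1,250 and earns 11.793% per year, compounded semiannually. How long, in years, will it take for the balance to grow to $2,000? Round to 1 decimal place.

4.1 years

We need (1 + 0.058965)^(2t) = 1.6, so 2t = ln 1.6 / ln 1.058965 ≈ 8.2036.
t ≈ 8.2036/2 = 4.1018 years.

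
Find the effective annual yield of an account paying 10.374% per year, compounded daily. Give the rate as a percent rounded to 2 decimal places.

10.93%

EAR = (1 + 10.374%/365)^365 − 1 = (1 + 0.000284219)^365 − 1.
(1 + 0.000284219)^365 ≈ 1.109296, so EAR ≈ 10.92956%.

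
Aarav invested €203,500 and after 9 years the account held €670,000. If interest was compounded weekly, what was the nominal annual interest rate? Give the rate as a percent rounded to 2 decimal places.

13.26%

(1 + r/52)^468 = 670,000/203,500 = 3.29238.
1 + r/52 = 3.29238^(1/468) ≈ 1.002549, so r/52 ≈ 0.00254942.
r ≈ 52·0.00254942 = 13.25700%.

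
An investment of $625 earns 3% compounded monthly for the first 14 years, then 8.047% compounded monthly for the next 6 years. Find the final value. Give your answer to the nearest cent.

After 14 years at 3%: 625 × 1.521164064 ≈ 950.7275.
Then 6 years at 8.047%: 950.7275 × 1.618028359 ≈ 1,538.3041.

$1,538.30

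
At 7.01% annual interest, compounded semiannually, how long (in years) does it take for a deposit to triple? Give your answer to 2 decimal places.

(1 + 0.03505)^(2t) = 3.
2t = ln 3 / ln(1 + 0.03505) ≈ 1.0986/0.0344497 ≈ 31.8903.
t ≈ 15.9451.

15.95 years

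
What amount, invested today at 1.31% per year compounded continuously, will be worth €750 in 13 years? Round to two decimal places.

P = A·e^(−rt) = 750·e^(−0.1703).
e^(−0.1703) ≈ 0.843411755, so P ≈ 632.5588.

€632.56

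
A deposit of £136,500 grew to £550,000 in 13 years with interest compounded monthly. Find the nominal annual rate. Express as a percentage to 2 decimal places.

The 156-period growth factor is 550,000/136,500 = 4.0293.
r/12 = 4.0293^(1/156) − 1 ≈ 0.00897331, so r ≈ 12·0.00897331 = 10.76798%.

10.77%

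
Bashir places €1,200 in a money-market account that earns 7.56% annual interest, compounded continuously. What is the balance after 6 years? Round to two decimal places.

€1,888.76

A = P·e^(rt) = 1,200·e^(0.0756·6) = 1,200·e^0.4536.
e^0.4536 ≈ 1.573968284, so A ≈ 1,888.7619.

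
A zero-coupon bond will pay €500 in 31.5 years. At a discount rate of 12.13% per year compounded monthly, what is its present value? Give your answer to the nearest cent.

Periodic rate = 12.13%/12 = 0.0101083; 378 periods.
P = 500/(1 + 0.1213/12)^378 ≈ 500/44.7802611 ≈ 11.1656.

€11.17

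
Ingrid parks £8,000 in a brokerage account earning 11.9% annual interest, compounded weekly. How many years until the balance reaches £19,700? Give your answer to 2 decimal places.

7.58 years

(1 + 0.00228846)^(52t) = 19,700/8,000 = 2.4625.
52t·ln(1 + 0.00228846) = ln(2.4625); 52t = 0.90118/0.00228585 ≈ 394.2421.
t ≈ 7.5816 years.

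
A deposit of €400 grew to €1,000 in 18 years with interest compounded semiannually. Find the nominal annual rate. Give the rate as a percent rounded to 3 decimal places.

(1 + r/2)^36 = 1,000/400 = 2.5.
1 + r/2 = 2.5^(1/36) ≈ 1.025779, so r/2 ≈ 0.0257792.
r ≈ 2·0.0257792 = 5.15584%.

5.156%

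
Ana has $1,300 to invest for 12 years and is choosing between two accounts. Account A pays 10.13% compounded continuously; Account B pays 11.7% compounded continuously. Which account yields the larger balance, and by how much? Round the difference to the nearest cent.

Account B, by $908.88

A: e^(0.1013·12) = e^1.2156 ≈ 3.372316848, so 1,300 × 3.372316848 ≈ 4,384.0119.
B: e^(0.117·12) = e^1.404 ≈ 4.071453252, so 1,300 × 4.071453252 ≈ 5,292.8892.
Difference ≈ 908.8773 in favor of B.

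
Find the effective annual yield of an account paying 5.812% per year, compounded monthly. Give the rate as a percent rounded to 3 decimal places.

5.969%

EAR = (1 + 5.812%/12)^12 − 1 = (1 + 0.00484333)^12 − 1.
(1 + 0.00484333)^12 ≈ 1.059693, so EAR ≈ 5.96935%.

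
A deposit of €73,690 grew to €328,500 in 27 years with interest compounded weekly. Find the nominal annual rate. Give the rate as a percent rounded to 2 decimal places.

5.54%

The 1404-period growth factor is 328,500/73,690 = 4.45786.
r/52 = 4.45786^(1/1404) − 1 ≈ 0.00106515, so r ≈ 52·0.00106515 = 5.53876%.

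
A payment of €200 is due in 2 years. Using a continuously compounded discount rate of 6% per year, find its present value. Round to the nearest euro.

€177

P = A·e^(−rt) = 200·e^(−0.12).
e^(−0.12) ≈ 0.886920437, so P ≈ 177.3841.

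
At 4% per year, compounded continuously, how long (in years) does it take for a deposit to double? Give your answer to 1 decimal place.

17.3 years

e^(0.04t) = 2, so 0.04t = ln 2 ≈ 0.69315.
t ≈ 0.69315/0.04 ≈ 17.3287.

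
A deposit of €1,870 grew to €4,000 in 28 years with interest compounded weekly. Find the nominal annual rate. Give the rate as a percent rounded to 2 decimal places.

(1 + r/52)^1456 = 4,000/1,870 = 2.13904.
1 + r/52 = 2.13904^(1/1456) ≈ 1.000522, so r/52 ≈ 0.000522359.
r ≈ 52·0.000522359 = 2.71627%.

2.72%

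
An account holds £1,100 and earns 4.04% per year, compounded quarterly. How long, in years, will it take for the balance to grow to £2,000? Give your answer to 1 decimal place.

We need (1 + 0.0101)^(4t) = 1.8182, so 4t = ln 1.8182 / ln 1.0101 ≈ 59.4902.
t ≈ 59.4902/4 = 14.8726 years.

14.9 years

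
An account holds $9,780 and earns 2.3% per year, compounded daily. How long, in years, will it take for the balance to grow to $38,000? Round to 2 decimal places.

59.01 years

We need (1 + 0.0000630137)^(365t) = 3.8855, so 365t = ln 3.8855 / ln 1.000063 ≈ 21539.5933.
t ≈ 21539.5933/365 = 59.0126 years.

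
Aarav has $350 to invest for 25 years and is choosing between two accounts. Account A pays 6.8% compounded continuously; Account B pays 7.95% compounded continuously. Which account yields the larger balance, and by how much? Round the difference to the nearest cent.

Account B, by $638.16

Account A growth factor: e^(0.068·25) = e^1.7 ≈ 5.473947392; balance ≈ 1,915.8816.
Account B growth factor: e^(0.0795·25) = e^1.9875 ≈ 7.29726777; balance ≈ 2,554.0437.
Account B is larger by 638.1621.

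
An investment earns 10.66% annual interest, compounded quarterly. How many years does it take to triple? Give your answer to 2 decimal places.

10.44 years

(1 + 0.02665)^(4t) = 3.
4t = ln 3 / ln(1 + 0.02665) ≈ 1.0986/0.0263011 ≈ 41.7706.
t ≈ 10.4427.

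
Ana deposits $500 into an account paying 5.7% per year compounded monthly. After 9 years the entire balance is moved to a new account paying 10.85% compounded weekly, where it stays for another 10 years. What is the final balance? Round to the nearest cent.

$2,465.78

Phase 1: 500·(1 + 0.00475)^108 ≈ 834.1336.
Phase 2: 834.1336·(1 + 0.1085/52)^520 ≈ 2,465.7793.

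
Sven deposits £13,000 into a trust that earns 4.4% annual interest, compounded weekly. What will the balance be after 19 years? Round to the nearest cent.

Growth factor = (1 + 0.044/52)^988 ≈ 2.3063046087.
A ≈ 13,000 × 2.3063046087 ≈ 29,981.9599.

£29,981.96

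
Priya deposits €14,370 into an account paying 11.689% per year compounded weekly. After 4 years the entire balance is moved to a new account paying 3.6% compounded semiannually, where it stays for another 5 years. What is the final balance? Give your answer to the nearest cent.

€27,400.94

After 4 years at 11.689%: 14,370 × 1.5952576763 ≈ 22,923.8528.
Then 5 years at 3.6%: 22,923.8528 × 1.1953023683 ≈ 27,400.9356.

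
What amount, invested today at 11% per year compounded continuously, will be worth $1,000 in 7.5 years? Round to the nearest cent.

$438.23

P = A·e^(−rt) = 1,000·e^(−0.825).
e^(−0.825) ≈ 0.438234992, so P ≈ 438.2350.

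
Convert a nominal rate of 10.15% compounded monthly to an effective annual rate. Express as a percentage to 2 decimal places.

10.64%

One year is 12 periods at 0.00845833 each: (1 + 0.00845833)^12 ≈ 1.106358.
EAR = 1.106358 − 1 ≈ 10.63576%.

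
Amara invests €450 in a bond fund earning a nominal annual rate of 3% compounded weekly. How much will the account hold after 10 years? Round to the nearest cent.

€607.38

Periodic rate = 3%/52 = 0.000576923; periods = 52·10 = 520.
A = 450·(1 + 0.03/52)^520 ≈ 450·1.34974204 ≈ 607.3839.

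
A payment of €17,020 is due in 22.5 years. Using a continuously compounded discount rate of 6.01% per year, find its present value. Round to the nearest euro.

P = A·e^(−rt) = 17,020·e^(−1.35225).
e^(−1.35225) ≈ 0.25865762577, so P ≈ 4,402.3528.

€4,402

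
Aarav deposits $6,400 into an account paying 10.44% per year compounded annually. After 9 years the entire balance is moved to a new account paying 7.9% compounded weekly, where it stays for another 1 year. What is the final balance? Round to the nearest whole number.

Phase 1: 6,400·(1 + 0.1044)^9 ≈ 15,642.9103.
Phase 2: 15,642.9103·(1 + 0.079/52)^52 ≈ 16,927.8103.

$16,928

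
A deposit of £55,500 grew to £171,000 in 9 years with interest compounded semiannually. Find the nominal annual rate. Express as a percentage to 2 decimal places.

The 18-period growth factor is 171,000/55,500 = 3.08108.
r/2 = 3.08108^(1/18) − 1 ≈ 0.064511, so r ≈ 2·0.064511 = 12.90221%.

12.90%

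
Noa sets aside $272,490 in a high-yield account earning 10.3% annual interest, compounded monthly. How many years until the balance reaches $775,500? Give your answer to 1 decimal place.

We need (1 + 0.00858333)^(12t) = 2.846, so 12t = ln 2.846 / ln 1.008583 ≈ 122.3753.
t ≈ 122.3753/12 = 10.1979 years.

10.2 years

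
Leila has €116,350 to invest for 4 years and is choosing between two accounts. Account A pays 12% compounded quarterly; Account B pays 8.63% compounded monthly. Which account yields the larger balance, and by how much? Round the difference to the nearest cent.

Account A, by €22,592.57

A: (1 + 0.03)^16 ≈ 1.6047064391, so 116,350 × 1.6047064391 ≈ 186,707.5942.
B: (1 + 0.0863/12)^48 ≈ 1.41052875505, so 116,350 × 1.41052875505 ≈ 164,115.0206.
Difference ≈ 22,592.5735 in favor of A.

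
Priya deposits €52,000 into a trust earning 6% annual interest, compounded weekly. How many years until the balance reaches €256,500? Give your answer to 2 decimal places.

We need (1 + 0.00115385)^(52t) = 4.9327, so 52t = ln 4.9327 / ln 1.001154 ≈ 1383.8981.
t ≈ 1383.8981/52 = 26.6134 years.

26.61 years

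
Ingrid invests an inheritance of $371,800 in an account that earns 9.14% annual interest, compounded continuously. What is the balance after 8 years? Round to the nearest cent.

$772,441.34

A = P·e^(rt) = 371,800·e^(0.0914·8) = 371,800·e^0.7312.
e^0.7312 ≈ 2.07757219906, so A ≈ 772,441.3436.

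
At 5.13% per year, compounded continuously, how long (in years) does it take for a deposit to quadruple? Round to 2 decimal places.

27.02 years

e^(0.0513t) = 4, so 0.0513t = ln 4 ≈ 1.3863.
t ≈ 1.3863/0.0513 ≈ 27.0233.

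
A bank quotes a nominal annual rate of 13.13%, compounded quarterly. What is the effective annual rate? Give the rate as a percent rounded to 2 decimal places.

One year is 4 periods at 0.032825 each: (1 + 0.032825)^4 ≈ 1.137908.
EAR = 1.137908 − 1 ≈ 13.79075%.

13.79%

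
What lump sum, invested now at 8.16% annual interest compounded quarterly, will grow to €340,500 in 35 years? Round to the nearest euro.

Growth factor = (1 + 0.0204)^140 ≈ 16.8990772521.
P = 340,500/16.8990772521 ≈ 20,149.0291.

€20,149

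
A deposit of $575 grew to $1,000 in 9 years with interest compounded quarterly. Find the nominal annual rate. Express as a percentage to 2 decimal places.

The 36-period growth factor is 1,000/575 = 1.73913.
r/4 = 1.73913^(1/36) − 1 ≈ 0.0154906, so r ≈ 4·0.0154906 = 6.19623%.

6.20%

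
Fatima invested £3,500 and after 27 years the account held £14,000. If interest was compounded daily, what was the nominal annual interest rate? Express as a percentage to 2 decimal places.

5.13%

(1 + r/365)^9855 = 14,000/3,500 = 4.
1 + r/365 = 4^(1/9855) ≈ 1.000141, so r/365 ≈ 0.000140679.
r ≈ 365·0.000140679 = 5.13478%.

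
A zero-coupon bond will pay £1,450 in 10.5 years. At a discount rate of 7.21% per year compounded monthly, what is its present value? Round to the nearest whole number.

Periodic rate = 7.21%/12 = 0.00600833; 126 periods.
P = 1,450/(1 + 0.0721/12)^126 ≈ 1,450/2.127153635 ≈ 681.6621.

£682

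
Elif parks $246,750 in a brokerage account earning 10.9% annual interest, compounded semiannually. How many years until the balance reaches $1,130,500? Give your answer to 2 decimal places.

We need (1 + 0.0545)^(2t) = 4.5816, so 2t = ln 4.5816 / ln 1.0545 ≈ 28.6816.
t ≈ 28.6816/2 = 14.3408 years.

14.34 years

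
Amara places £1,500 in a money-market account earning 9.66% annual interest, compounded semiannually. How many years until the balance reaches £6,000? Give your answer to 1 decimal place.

We need (1 + 0.0483)^(2t) = 4, so 2t = ln 4 / ln 1.0483 ≈ 29.3894.
t ≈ 29.3894/2 = 14.6947 years.

14.7 years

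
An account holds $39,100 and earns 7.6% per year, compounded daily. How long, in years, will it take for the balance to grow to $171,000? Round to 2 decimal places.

19.42 years

(1 + 0.000208219)^(365t) = 171,000/39,100 = 4.3734.
365t·ln(1 + 0.000208219) = ln(4.3734); 365t = 1.4755/0.000208198 ≈ 7087.2180.
t ≈ 19.4170 years.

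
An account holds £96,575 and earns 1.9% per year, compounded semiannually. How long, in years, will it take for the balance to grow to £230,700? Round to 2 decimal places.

We need (1 + 0.0095)^(2t) = 2.3888, so 2t = ln 2.3888 / ln 1.0095 ≈ 92.0977.
t ≈ 92.0977/2 = 46.0488 years.

46.05 years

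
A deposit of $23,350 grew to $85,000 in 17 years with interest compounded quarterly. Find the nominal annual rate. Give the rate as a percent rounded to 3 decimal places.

(1 + r/4)^68 = 85,000/23,350 = 3.64026.
1 + r/4 = 3.64026^(1/68) ≈ 1.019182, so r/4 ≈ 0.0191825.
r ≈ 4·0.0191825 = 7.67298%.

7.673%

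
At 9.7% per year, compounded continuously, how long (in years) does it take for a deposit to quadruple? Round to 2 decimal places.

14.29 years

e^(0.097t) = 4, so 0.097t = ln 4 ≈ 1.3863.
t ≈ 1.3863/0.097 ≈ 14.2917.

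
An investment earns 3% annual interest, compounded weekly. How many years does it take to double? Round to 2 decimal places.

(1 + 0.000576923)^(52t) = 2.
52t = ln 2 / ln(1 + 0.000576923) ≈ 0.69315/0.000576757 ≈ 1201.8017.
t ≈ 23.1116.

23.11 years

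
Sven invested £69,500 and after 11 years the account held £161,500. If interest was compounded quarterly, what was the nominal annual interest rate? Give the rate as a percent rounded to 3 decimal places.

The 44-period growth factor is 161,500/69,500 = 2.32374.
r/4 = 2.32374^(1/44) − 1 ≈ 0.0193479, so r ≈ 4·0.0193479 = 7.73917%.

7.739%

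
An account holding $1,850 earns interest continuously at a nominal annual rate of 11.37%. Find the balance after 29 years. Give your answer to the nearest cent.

A = P·e^(rt) = 1,850·e^(0.1137·29) = 1,850·e^3.2973.
e^3.2973 ≈ 27.039533532, so A ≈ 50,023.1370.

$50,023.14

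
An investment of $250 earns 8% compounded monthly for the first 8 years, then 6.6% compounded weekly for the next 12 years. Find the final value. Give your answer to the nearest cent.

Phase 1: 250·(1 + 0.08/12)^96 ≈ 473.1143.
Phase 2: 473.1143·(1 + 0.066/52)^624 ≈ 1,044.0209.

$1,044.02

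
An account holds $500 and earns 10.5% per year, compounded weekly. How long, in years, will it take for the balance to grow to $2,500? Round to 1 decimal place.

15.3 years

(1 + 0.00201923)^(52t) = 2,500/500 = 5.
52t·ln(1 + 0.00201923) = ln(5); 52t = 1.6094/0.00201719 ≈ 797.8594.
t ≈ 15.3435 years.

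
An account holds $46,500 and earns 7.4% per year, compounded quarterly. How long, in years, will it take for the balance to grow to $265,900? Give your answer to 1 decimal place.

23.8 years

(1 + 0.0185)^(4t) = 265,900/46,500 = 5.7183.
4t·ln(1 + 0.0185) = ln(5.7183); 4t = 1.7437/0.018331 ≈ 95.1215.
t ≈ 23.7804 years.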